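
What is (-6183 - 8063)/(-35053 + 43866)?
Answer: -14246/8813 ≈ -1.6165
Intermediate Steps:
(-6183 - 8063)/(-35053 + 43866) = -14246/8813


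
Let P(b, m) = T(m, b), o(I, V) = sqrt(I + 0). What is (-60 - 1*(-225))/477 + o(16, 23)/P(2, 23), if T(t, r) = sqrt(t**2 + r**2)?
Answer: 55/159 + 4*sqrt(533)/533 ≈ 0.51917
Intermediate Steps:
o(I, V) = sqrt(I)
T(t, r) = sqrt(r**2 + t**2)
P(b, m) = sqrt(b**2 + m**2)
(-60 - 1*(-225))/477 + o(16, 23)/P(2, 23) = (-60 - 1*(-225))/477 + sqrt(16)/(sqrt(2**2 + 23**2)) = (-60 + 225)*(1/477) + 4/(sqrt(4 + 529)) = 165*(1/477) + 4/(sqrt(533)) = 55/159 + 4*(sqrt(533)/533) = 55/159 + 4*sqrt(533)/533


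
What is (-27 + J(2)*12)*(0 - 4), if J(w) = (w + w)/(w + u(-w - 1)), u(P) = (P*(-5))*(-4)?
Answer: 3228/29 ≈ 111.31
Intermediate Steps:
u(P) = 20*P (u(P) = -5*P*(-4) = 20*P)
J(w) = 2*w/(-20 - 19*w) (J(w) = (w + w)/(w + 20*(-w - 1)) = (2*w)/(w + 20*(-1 - w)) = (2*w)/(w + (-20 - 20*w)) = (2*w)/(-20 - 19*w) = 2*w/(-20 - 19*w))
(-27 + J(2)*12)*(0 - 4) = (-27 + (2*2/(-20 - 19*2))*12)*(0 - 4) = (-27 + (2*2/(-20 - 38))*12)*(-4) = (-27 + (2*2/(-58))*12)*(-4) = (-27 + (2*2*(-1/58))*12)*(-4) = (-27 - 2/29*12)*(-4) = (-27 - 24/29)*(-4) = -807/29*(-4) = 3228/29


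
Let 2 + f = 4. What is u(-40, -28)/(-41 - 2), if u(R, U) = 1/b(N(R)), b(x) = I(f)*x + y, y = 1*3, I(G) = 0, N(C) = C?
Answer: -1/129 ≈ -0.0077519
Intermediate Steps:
f = 2 (f = -2 + 4 = 2)
y = 3
b(x) = 3 (b(x) = 0*x + 3 = 0 + 3 = 3)
u(R, U) = 1/3
u(-40, -28)/(-41 - 2) = 1/(3*(-41 - 2)) = (1/3)/(-43) = (1/3)*(-1/43) = -1/129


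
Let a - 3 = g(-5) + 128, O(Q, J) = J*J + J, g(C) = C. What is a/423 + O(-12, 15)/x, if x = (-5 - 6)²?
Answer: 12974/5687 ≈ 2.2813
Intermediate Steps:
x = 121 (x = (-11)² = 121)
O(Q, J) = J + J² (O(Q, J) = J² + J = J + J²)
a = 126 (a = 3 + (-5 + 128) = 3 + 123 = 126)
a/423 + O(-12, 15)/x = 126/423 + (15*(1 + 15))/121 = 126*(1/423) + (15*16)*(1/121) = 14/47 + 240*(1/121) = 14/47 + 240/121 = 12974/5687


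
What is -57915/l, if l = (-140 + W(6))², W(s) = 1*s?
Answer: -57915/17956 ≈ -3.2254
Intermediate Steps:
W(s) = s
l = 17956 (l = (-140 + 6)² = (-134)² = 17956)
-57915/l = -57915/17956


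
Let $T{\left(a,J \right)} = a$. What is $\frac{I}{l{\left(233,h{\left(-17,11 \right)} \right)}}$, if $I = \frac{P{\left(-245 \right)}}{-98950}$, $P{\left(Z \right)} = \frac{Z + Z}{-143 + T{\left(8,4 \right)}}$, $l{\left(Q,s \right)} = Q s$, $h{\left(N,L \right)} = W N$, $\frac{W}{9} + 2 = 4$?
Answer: $\frac{49}{95241650850} \approx 5.1448 \cdot 10^{-10}$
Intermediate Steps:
$W = 18$ ($W = -18 + 9 \cdot 4 = -18 + 36 = 18$)
$h{\left(N,L \right)} = 18 N$
$P{\left(Z \right)} = - \frac{2 Z}{135}$ ($P{\left(Z \right)} = \frac{Z + Z}{-143 + 8} = \frac{2 Z}{-135} = 2 Z \left(- \frac{1}{135}\right) = - \frac{2 Z}{135}$)
$I = - \frac{49}{1335825}$ ($I = \frac{\left(- \frac{2}{135}\right) \left(-245\right)}{-98950} = \frac{98}{27} \left(- \frac{1}{98950}\right) = - \frac{49}{1335825} \approx -3.6681 \cdot 10^{-5}$)
$\frac{I}{l{\left(233,h{\left(-17,11 \right)} \right)}} = - \frac{49}{1335825 \cdot 233 \cdot 18 \left(-17\right)} = - \frac{49}{1335825 \cdot 233 \left(-306\right)} = - \frac{49}{1335825 \left(-71298\right)} = \left(- \frac{49}{1335825}\right) \left(- \frac{1}{71298}\right) = \frac{49}{95241650850}$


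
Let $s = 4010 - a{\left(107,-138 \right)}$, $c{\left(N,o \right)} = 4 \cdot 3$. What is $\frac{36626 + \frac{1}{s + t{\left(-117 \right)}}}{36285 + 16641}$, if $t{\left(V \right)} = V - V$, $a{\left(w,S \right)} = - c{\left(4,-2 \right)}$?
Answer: $\frac{147309773}{212868372} \approx 0.69202$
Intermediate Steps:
$c{\left(N,o \right)} = 12$
$a{\left(w,S \right)} = -12$ ($a{\left(w,S \right)} = \left(-1\right) 12 = -12$)
$t{\left(V \right)} = 0$
$s = 4022$ ($s = 4010 - -12 = 4010 + 12 = 4022$)
$\frac{36626 + \frac{1}{s + t{\left(-117 \right)}}}{36285 + 16641} = \frac{36626 + \frac{1}{4022 + 0}}{36285 + 16641} = \frac{36626 + \frac{1}{4022}}{52926} = \left(36626 + \frac{1}{4022}\right) \frac{1}{52926} = \frac{147309773}{4022} \cdot \frac{1}{52926} = \frac{147309773}{212868372}$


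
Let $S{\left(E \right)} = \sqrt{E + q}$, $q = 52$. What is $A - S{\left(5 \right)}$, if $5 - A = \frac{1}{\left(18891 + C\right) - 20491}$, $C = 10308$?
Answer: $\frac{43539}{8708} - \sqrt{57} \approx -2.5499$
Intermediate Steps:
$S{\left(E \right)} = \sqrt{52 + E}$ ($S{\left(E \right)} = \sqrt{E + 52} = \sqrt{52 + E}$)
$A = \frac{43539}{8708}$ ($A = 5 - \frac{1}{\left(18891 + 10308\right) - 20491} = 5 - \frac{1}{29199 - 20491} = 5 - \frac{1}{8708} = \frac{43539}{8708} \approx 4.9999$)
$A - S{\left(5 \right)} = \frac{43539}{8708} - \sqrt{52 + 5} = \frac{43539}{8708} - \sqrt{57}$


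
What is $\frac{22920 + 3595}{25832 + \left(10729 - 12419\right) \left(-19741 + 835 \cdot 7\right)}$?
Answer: $\frac{26515}{23510072} \approx 0.0011278$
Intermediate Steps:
$\frac{22920 + 3595}{25832 + \left(10729 - 12419\right) \left(-19741 + 835 \cdot 7\right)} = \frac{26515}{25832 - 1690 \left(-19741 + 5845\right)} = \frac{26515}{25832 - -23484240} = \frac{26515}{25832 + 23484240} = \frac{26515}{23510072}$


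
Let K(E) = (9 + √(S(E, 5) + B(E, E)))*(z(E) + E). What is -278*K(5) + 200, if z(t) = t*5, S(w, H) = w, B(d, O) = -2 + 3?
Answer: -74860 - 8340*√6 ≈ -95289.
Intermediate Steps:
B(d, O) = 1
z(t) = 5*t
K(E) = 6*E*(9 + √(1 + E)) (K(E) = (9 + √(E + 1))*(5*E + E) = (9 + √(1 + E))*(6*E) = 6*E*(9 + √(1 + E)))
-278*K(5) + 200 = -1668*5*(9 + √(1 + 5)) + 200 = -1668*5*(9 + √6) + 200 = -278*(270 + 30*√6) + 200 = (-75060 - 8340*√6) + 200 = -74860 - 8340*√6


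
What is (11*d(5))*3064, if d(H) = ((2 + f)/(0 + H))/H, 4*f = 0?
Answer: 67408/25 ≈ 2696.3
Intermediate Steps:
f = 0 (f = (¼)*0 = 0)
d(H) = 2/H² (d(H) = ((2 + 0)/(0 + H))/H = (2/H)/H = 2/H²)
(11*d(5))*3064 = (11*(2/5²))*3064 = (11*(2*(1/25)))*3064 = (11*(2/25))*3064 = (22/25)*3064 = 67408/25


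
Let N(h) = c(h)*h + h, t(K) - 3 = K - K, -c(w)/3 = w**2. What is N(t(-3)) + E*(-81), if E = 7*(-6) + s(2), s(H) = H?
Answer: 3162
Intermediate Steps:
c(w) = -3*w**2
t(K) = 3 (t(K) = 3 + (K - K) = 3 + 0 = 3)
N(h) = h - 3*h**3 (N(h) = (-3*h**2)*h + h = -3*h**3 + h = h - 3*h**3)
E = -40 (E = 7*(-6) + 2 = -42 + 2 = -40)
N(t(-3)) + E*(-81) = (3 - 3*3**3) - 40*(-81) = (3 - 3*27) + 3240 = (3 - 81) + 3240 = -78 + 3240 = 3162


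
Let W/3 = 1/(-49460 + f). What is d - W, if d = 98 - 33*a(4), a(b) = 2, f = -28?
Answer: 527873/16496 ≈ 32.000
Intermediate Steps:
W = -1/16496 (W = 3/(-49460 - 28) = 3/(-49488) = 3*(-1/49488) = -1/16496 ≈ -6.0621e-5)
d = 32 (d = 98 - 33*2 = 98 - 66 = 32)
d - W = 32 - 1*(-1/16496) = 32 + 1/16496 = 527873/16496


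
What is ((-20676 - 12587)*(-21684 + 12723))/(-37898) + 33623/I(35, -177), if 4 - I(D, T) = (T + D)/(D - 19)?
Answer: -20507227897/3903494 ≈ -5253.6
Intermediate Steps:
I(D, T) = 4 - (D + T)/(-19 + D) (I(D, T) = 4 - (T + D)/(D - 19) = 4 - (D + T)/(-19 + D))
((-20676 - 12587)*(-21684 + 12723))/(-37898) + 33623/I(35, -177) = ((-20676 - 12587)*(-21684 + 12723))/(-37898) + 33623/(((-76 - 1*(-177) + 3*35)/(-19 + 35))) = -33263*(-8961)*(-1/37898) + 33623/(((-76 + 177 + 105)/16)) = 298069743*(-1/37898) + 33623/(((1/16)*206)) = -298069743/37898 + 33623/(103/8) = -298069743/37898 + 33623*(8/103) = -298069743/37898 + 268984/103 = -20507227897/3903494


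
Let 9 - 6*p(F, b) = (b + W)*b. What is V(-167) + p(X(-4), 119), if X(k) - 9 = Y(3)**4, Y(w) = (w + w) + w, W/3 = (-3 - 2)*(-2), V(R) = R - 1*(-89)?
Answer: -9095/3 ≈ -3031.7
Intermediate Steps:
V(R) = 89 + R (V(R) = R + 89 = 89 + R)
W = 30 (W = 3*((-3 - 2)*(-2)) = 3*(-5*(-2)) = 3*10 = 30)
Y(w) = 3*w (Y(w) = 2*w + w = 3*w)
X(k) = 6570 (X(k) = 9 + (3*3)**4 = 9 + 9**4 = 9 + 6561 = 6570)
p(F, b) = 3/2 - b*(30 + b)/6 (p(F, b) = 3/2 - (b + 30)*b/6 = 3/2 - (30 + b)*b/6 = 3/2 - b*(30 + b)/6)
V(-167) + p(X(-4), 119) = (89 - 167) + (3/2 - 5*119 - 1/6*119**2) = -78 + (3/2 - 595 - 1/6*14161) = -78 + (3/2 - 595 - 14161/6) = -78 - 8861/3 = -9095/3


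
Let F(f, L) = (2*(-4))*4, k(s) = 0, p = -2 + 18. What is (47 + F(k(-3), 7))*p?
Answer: 240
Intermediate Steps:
p = 16
F(f, L) = -32 (F(f, L) = -8*4 = -32)
(47 + F(k(-3), 7))*p = (47 - 32)*16 = 15*16 = 240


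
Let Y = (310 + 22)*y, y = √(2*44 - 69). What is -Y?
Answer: -332*√19 ≈ -1447.2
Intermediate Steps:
y = √19 (y = √(88 - 69) = √19 ≈ 4.3589)
Y = 332*√19 (Y = (310 + 22)*√19 = 332*√19 ≈ 1447.2)
-Y = -332*√19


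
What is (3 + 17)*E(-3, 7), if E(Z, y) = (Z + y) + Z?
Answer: 20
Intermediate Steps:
E(Z, y) = y + 2*Z
(3 + 17)*E(-3, 7) = (3 + 17)*(7 + 2*(-3)) = 20*(7 - 6) = 20*1 = 20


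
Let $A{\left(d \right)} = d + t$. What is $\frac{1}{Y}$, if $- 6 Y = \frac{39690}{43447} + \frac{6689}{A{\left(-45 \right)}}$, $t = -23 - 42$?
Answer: $\frac{28675020}{286251083} \approx 0.10017$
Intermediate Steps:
$t = -65$ ($t = -23 - 42 = -65$)
$A{\left(d \right)} = -65 + d$ ($A{\left(d \right)} = d - 65 = -65 + d$)
$Y = \frac{286251083}{28675020}$ ($Y = - \frac{\frac{39690}{43447} + \frac{6689}{-65 - 45}}{6} = - \frac{39690 \cdot \frac{1}{43447} + \frac{6689}{-110}}{6} = - \frac{\frac{39690}{43447} + 6689 \left(- \frac{1}{110}\right)}{6} = - \frac{\frac{39690}{43447} - \frac{6689}{110}}{6} = \left(- \frac{1}{6}\right) \left(- \frac{286251083}{4779170}\right) = \frac{286251083}{28675020} \approx 9.9826$)
$\frac{1}{Y} = \frac{1}{\frac{286251083}{28675020}} = \frac{28675020}{286251083}$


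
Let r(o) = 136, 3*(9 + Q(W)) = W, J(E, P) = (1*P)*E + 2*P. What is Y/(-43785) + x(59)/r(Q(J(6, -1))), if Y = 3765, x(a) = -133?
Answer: -422363/396984 ≈ -1.0639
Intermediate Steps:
J(E, P) = 2*P + E*P (J(E, P) = P*E + 2*P = E*P + 2*P = 2*P + E*P)
Q(W) = -9 + W/3
Y/(-43785) + x(59)/r(Q(J(6, -1))) = 3765/(-43785) - 133/136 = 3765*(-1/43785) - 133*1/136 = -251/2919 - 133/136 = -422363/396984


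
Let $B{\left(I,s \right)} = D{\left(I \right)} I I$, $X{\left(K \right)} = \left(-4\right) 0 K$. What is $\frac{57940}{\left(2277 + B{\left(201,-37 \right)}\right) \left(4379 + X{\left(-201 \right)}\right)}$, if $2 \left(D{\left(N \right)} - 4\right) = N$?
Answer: $\frac{115880}{36995381577} \approx 3.1323 \cdot 10^{-6}$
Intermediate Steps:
$D{\left(N \right)} = 4 + \frac{N}{2}$
$X{\left(K \right)} = 0$ ($X{\left(K \right)} = 0 K = 0$)
$B{\left(I,s \right)} = I^{2} \left(4 + \frac{I}{2}\right)$ ($B{\left(I,s \right)} = \left(4 + \frac{I}{2}\right) I I = I \left(4 + \frac{I}{2}\right) I = I^{2} \left(4 + \frac{I}{2}\right)$)
$\frac{57940}{\left(2277 + B{\left(201,-37 \right)}\right) \left(4379 + X{\left(-201 \right)}\right)} = \frac{57940}{\left(2277 + \frac{201^{2} \left(8 + 201\right)}{2}\right) \left(4379 + 0\right)} = \frac{57940}{\left(2277 + \frac{1}{2} \cdot 40401 \cdot 209\right) 4379} = \frac{57940}{\left(2277 + \frac{8443809}{2}\right) 4379} = \frac{57940}{\frac{8448363}{2} \cdot 4379} = \frac{57940}{\frac{36995381577}{2}} = 57940 \cdot \frac{2}{36995381577} = \frac{115880}{36995381577}$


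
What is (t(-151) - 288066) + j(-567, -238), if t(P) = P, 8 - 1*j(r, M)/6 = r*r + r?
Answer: -2213701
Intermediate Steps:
j(r, M) = 48 - 6*r - 6*r**2 (j(r, M) = 48 - 6*(r*r + r) = 48 - 6*(r**2 + r) = 48 - 6*(r + r**2) = 48 + (-6*r - 6*r**2) = 48 - 6*r - 6*r**2)
(t(-151) - 288066) + j(-567, -238) = (-151 - 288066) + (48 - 6*(-567) - 6*(-567)**2) = -288217 + (48 + 3402 - 6*321489) = -288217 + (48 + 3402 - 1928934) = -288217 - 1925484 = -2213701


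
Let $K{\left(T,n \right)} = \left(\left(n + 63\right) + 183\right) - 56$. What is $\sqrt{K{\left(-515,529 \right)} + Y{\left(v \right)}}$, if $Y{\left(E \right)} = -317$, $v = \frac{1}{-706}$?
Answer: $\sqrt{402} \approx 20.05$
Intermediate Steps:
$v = - \frac{1}{706} \approx -0.0014164$
$K{\left(T,n \right)} = 190 + n$ ($K{\left(T,n \right)} = \left(\left(63 + n\right) + 183\right) - 56 = \left(246 + n\right) - 56 = 190 + n$)
$\sqrt{K{\left(-515,529 \right)} + Y{\left(v \right)}} = \sqrt{\left(190 + 529\right) - 317} = \sqrt{719 - 317} = \sqrt{402}$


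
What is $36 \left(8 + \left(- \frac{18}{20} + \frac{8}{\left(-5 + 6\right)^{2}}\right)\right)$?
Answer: $\frac{2718}{5} \approx 543.6$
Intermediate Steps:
$36 \left(8 + \left(- \frac{18}{20} + \frac{8}{\left(-5 + 6\right)^{2}}\right)\right) = 36 \left(8 + \left(\left(-18\right) \frac{1}{20} + \frac{8}{1^{2}}\right)\right) = 36 \left(8 - \left(\frac{9}{10} - \frac{8}{1}\right)\right) = 36 \left(8 + \left(- \frac{9}{10} + 8 \cdot 1\right)\right) = 36 \left(8 + \left(- \frac{9}{10} + 8\right)\right) = 36 \left(8 + \frac{71}{10}\right) = 36 \cdot \frac{151}{10} = \frac{2718}{5}$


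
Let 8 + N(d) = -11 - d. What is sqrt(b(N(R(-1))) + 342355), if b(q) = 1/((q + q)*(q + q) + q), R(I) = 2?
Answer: sqrt(1040091267138)/1743 ≈ 585.11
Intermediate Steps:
N(d) = -19 - d (N(d) = -8 + (-11 - d) = -19 - d)
b(q) = 1/(q + 4*q**2) (b(q) = 1/((2*q)*(2*q) + q) = 1/(4*q**2 + q) = 1/(q + 4*q**2))
sqrt(b(N(R(-1))) + 342355) = sqrt(1/((-19 - 1*2)*(1 + 4*(-19 - 1*2))) + 342355) = sqrt(1/((-19 - 2)*(1 + 4*(-19 - 2))) + 342355) = sqrt(1/((-21)*(1 + 4*(-21))) + 342355) = sqrt(-1/(21*(1 - 84)) + 342355) = sqrt(-1/21/(-83) + 342355) = sqrt(-1/21*(-1/83) + 342355) = sqrt(1/1743 + 342355) = sqrt(596724766/1743) = sqrt(1040091267138)/1743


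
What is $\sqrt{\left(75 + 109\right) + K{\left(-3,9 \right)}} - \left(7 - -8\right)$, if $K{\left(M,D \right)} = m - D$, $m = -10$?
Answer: $-15 + \sqrt{165} \approx -2.1548$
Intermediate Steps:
$K{\left(M,D \right)} = -10 - D$
$\sqrt{\left(75 + 109\right) + K{\left(-3,9 \right)}} - \left(7 - -8\right) = \sqrt{\left(75 + 109\right) - 19} - \left(7 - -8\right) = \sqrt{184 - 19} - \left(7 + 8\right) = \sqrt{184 - 19} - 15 = \sqrt{165} - 15 = -15 + \sqrt{165}$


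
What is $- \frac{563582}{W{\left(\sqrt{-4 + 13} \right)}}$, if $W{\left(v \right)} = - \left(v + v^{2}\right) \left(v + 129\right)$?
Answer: $\frac{281791}{792} \approx 355.8$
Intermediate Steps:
$W{\left(v \right)} = - \left(129 + v\right) \left(v + v^{2}\right)$ ($W{\left(v \right)} = - \left(v + v^{2}\right) \left(129 + v\right) = - \left(129 + v\right) \left(v + v^{2}\right)$)
$- \frac{563582}{W{\left(\sqrt{-4 + 13} \right)}} = - \frac{563582}{\left(-1\right) \sqrt{-4 + 13} \left(129 + \left(\sqrt{-4 + 13}\right)^{2} + 130 \sqrt{-4 + 13}\right)} = - \frac{563582}{\left(-1\right) \sqrt{9} \left(129 + \left(\sqrt{9}\right)^{2} + 130 \sqrt{9}\right)} = - \frac{563582}{\left(-1\right) 3 \left(129 + 3^{2} + 130 \cdot 3\right)} = - \frac{563582}{\left(-1\right) 3 \left(129 + 9 + 390\right)} = - \frac{563582}{\left(-1\right) 3 \cdot 528} = - \frac{563582}{-1584} = \left(-563582\right) \left(- \frac{1}{1584}\right) = \frac{281791}{792}$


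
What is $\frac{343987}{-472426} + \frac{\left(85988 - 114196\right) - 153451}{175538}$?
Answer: $- \frac{36550806185}{20732178797} \approx -1.763$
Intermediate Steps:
$\frac{343987}{-472426} + \frac{\left(85988 - 114196\right) - 153451}{175538} = 343987 \left(- \frac{1}{472426}\right) + \left(-28208 - 153451\right) \frac{1}{175538} = - \frac{343987}{472426} - \frac{181659}{175538} = - \frac{36550806185}{20732178797}$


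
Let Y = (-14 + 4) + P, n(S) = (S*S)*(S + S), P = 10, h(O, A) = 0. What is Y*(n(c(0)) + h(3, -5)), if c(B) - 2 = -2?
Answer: 0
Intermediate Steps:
c(B) = 0 (c(B) = 2 - 2 = 0)
n(S) = 2*S³ (n(S) = S²*(2*S) = 2*S³)
Y = 0 (Y = (-14 + 4) + 10 = -10 + 10 = 0)
Y*(n(c(0)) + h(3, -5)) = 0*(2*0³ + 0) = 0*(2*0 + 0) = 0*(0 + 0) = 0*0 = 0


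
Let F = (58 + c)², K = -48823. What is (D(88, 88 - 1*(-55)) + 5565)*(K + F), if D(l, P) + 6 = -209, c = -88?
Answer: -256388050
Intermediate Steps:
D(l, P) = -215 (D(l, P) = -6 - 209 = -215)
F = 900 (F = (58 - 88)² = (-30)² = 900)
(D(88, 88 - 1*(-55)) + 5565)*(K + F) = (-215 + 5565)*(-48823 + 900) = 5350*(-47923) = -256388050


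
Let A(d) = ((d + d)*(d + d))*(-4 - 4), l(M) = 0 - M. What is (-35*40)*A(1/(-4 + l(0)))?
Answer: 2800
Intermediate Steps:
l(M) = -M
A(d) = -32*d**2 (A(d) = ((2*d)*(2*d))*(-8) = (4*d**2)*(-8) = -32*d**2)
(-35*40)*A(1/(-4 + l(0))) = (-35*40)*(-32/(-4 - 1*0)**2) = -(-44800)*(1/(-4 + 0))**2 = -(-44800)*(1/(-4))**2 = -(-44800)*(-1/4)**2 = -(-44800)/16 = -1400*(-2) = 2800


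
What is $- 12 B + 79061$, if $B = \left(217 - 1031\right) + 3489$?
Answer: $46961$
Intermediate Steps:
$B = 2675$ ($B = \left(217 - 1031\right) + 3489 = -814 + 3489 = 2675$)
$- 12 B + 79061 = \left(-12\right) 2675 + 79061 = -32100 + 79061 = 46961$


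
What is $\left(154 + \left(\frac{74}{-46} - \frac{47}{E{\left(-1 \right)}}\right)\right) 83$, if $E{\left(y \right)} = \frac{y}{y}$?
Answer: $\frac{201192}{23} \approx 8747.5$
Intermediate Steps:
$E{\left(y \right)} = 1$
$\left(154 + \left(\frac{74}{-46} - \frac{47}{E{\left(-1 \right)}}\right)\right) 83 = \left(154 + \left(\frac{74}{-46} - \frac{47}{1}\right)\right) 83 = \left(154 + \left(74 \left(- \frac{1}{46}\right) - 47\right)\right) 83 = \left(154 - \frac{1118}{23}\right) 83 = \frac{2424}{23} \cdot 83 = \frac{201192}{23}$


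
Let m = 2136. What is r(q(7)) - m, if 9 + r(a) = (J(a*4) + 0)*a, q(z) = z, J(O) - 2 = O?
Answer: -1935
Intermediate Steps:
J(O) = 2 + O
r(a) = -9 + a*(2 + 4*a) (r(a) = -9 + ((2 + a*4) + 0)*a = -9 + ((2 + 4*a) + 0)*a = -9 + (2 + 4*a)*a = -9 + a*(2 + 4*a))
r(q(7)) - m = (-9 + 2*7*(1 + 2*7)) - 1*2136 = (-9 + 2*7*(1 + 14)) - 2136 = (-9 + 2*7*15) - 2136 = (-9 + 210) - 2136 = 201 - 2136 = -1935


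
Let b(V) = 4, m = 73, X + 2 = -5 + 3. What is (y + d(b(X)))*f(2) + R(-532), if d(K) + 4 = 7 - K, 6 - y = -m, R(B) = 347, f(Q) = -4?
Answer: 35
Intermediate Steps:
X = -4 (X = -2 + (-5 + 3) = -2 - 2 = -4)
y = 79 (y = 6 - (-1)*73 = 6 - 1*(-73) = 6 + 73 = 79)
d(K) = 3 - K (d(K) = -4 + (7 - K) = 3 - K)
(y + d(b(X)))*f(2) + R(-532) = (79 + (3 - 1*4))*(-4) + 347 = (79 + (3 - 4))*(-4) + 347 = (79 - 1)*(-4) + 347 = 78*(-4) + 347 = -312 + 347 = 35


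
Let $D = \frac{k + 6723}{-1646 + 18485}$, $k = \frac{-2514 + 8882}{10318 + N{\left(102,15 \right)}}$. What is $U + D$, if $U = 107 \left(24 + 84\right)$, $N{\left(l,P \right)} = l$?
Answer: $\frac{506928330827}{43865595} \approx 11556.0$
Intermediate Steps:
$U = 11556$ ($U = 107 \cdot 108 = 11556$)
$k = \frac{1592}{2605}$ ($k = \frac{-2514 + 8882}{10318 + 102} = \frac{6368}{10420} = 6368 \cdot \frac{1}{10420} = \frac{1592}{2605} \approx 0.61113$)
$D = \frac{17515007}{43865595}$ ($D = \frac{\frac{1592}{2605} + 6723}{-1646 + 18485} = \frac{17515007}{2605 \cdot 16839} = \frac{17515007}{2605} \cdot \frac{1}{16839} = \frac{17515007}{43865595} \approx 0.39929$)
$U + D = 11556 + \frac{17515007}{43865595} = \frac{506928330827}{43865595}$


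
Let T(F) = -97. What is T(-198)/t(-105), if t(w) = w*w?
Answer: -97/11025 ≈ -0.0087982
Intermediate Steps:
t(w) = w**2
T(-198)/t(-105) = -97/((-105)**2) = -97/11025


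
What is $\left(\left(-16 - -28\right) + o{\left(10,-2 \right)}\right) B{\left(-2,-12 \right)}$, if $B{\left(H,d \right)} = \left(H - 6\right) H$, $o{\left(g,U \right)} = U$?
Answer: $160$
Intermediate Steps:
$B{\left(H,d \right)} = H \left(-6 + H\right)$ ($B{\left(H,d \right)} = \left(-6 + H\right) H = H \left(-6 + H\right)$)
$\left(\left(-16 - -28\right) + o{\left(10,-2 \right)}\right) B{\left(-2,-12 \right)} = \left(\left(-16 - -28\right) - 2\right) \left(- 2 \left(-6 - 2\right)\right) = \left(\left(-16 + 28\right) - 2\right) \left(\left(-2\right) \left(-8\right)\right) = \left(12 - 2\right) 16 = 10 \cdot 16 = 160$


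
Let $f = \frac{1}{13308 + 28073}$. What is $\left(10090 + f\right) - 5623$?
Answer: $\frac{184848928}{41381} \approx 4467.0$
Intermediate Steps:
$f = \frac{1}{41381} \approx 2.4166 \cdot 10^{-5}$
$\left(10090 + f\right) - 5623 = \left(10090 + \frac{1}{41381}\right) - 5623 = \frac{417534291}{41381} - 5623 = \frac{184848928}{41381}$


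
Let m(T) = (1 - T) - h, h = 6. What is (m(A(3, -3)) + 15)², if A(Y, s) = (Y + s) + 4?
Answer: 36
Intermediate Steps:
A(Y, s) = 4 + Y + s
m(T) = -5 - T (m(T) = (1 - T) - 1*6 = (1 - T) - 6 = -5 - T)
(m(A(3, -3)) + 15)² = ((-5 - (4 + 3 - 3)) + 15)² = ((-5 - 1*4) + 15)² = ((-5 - 4) + 15)² = (-9 + 15)² = 6² = 36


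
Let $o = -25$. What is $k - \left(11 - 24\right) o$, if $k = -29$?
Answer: $-354$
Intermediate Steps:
$k - \left(11 - 24\right) o = -29 - \left(11 - 24\right) \left(-25\right) = -29 - \left(-13\right) \left(-25\right) = -29 - 325 = -354$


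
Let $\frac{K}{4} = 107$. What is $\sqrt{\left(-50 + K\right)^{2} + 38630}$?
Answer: $\sqrt{181514} \approx 426.04$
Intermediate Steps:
$K = 428$ ($K = 4 \cdot 107 = 428$)
$\sqrt{\left(-50 + K\right)^{2} + 38630} = \sqrt{\left(-50 + 428\right)^{2} + 38630} = \sqrt{378^{2} + 38630} = \sqrt{142884 + 38630} = \sqrt{181514}$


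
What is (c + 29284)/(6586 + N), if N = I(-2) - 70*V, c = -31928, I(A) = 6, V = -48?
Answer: -661/2488 ≈ -0.26568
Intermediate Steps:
N = 3366 (N = 6 - 70*(-48) = 6 + 3360 = 3366)
(c + 29284)/(6586 + N) = (-31928 + 29284)/(6586 + 3366) = -2644/9952 = -2644*1/9952 = -661/2488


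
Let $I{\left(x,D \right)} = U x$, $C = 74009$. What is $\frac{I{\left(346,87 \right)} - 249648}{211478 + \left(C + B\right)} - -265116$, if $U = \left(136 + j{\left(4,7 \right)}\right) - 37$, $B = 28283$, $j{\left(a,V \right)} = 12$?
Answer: $\frac{13864206013}{52295} \approx 2.6512 \cdot 10^{5}$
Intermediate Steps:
$U = 111$ ($U = \left(136 + 12\right) - 37 = 148 - 37 = 111$)
$I{\left(x,D \right)} = 111 x$
$\frac{I{\left(346,87 \right)} - 249648}{211478 + \left(C + B\right)} - -265116 = \frac{111 \cdot 346 - 249648}{211478 + \left(74009 + 28283\right)} - -265116 = \frac{38406 - 249648}{211478 + 102292} + 265116 = - \frac{211242}{313770} + 265116 = \left(-211242\right) \frac{1}{313770} + 265116 = - \frac{35207}{52295} + 265116 = \frac{13864206013}{52295}$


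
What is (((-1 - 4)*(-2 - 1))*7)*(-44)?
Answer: -4620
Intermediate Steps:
(((-1 - 4)*(-2 - 1))*7)*(-44) = (-5*(-3)*7)*(-44) = (15*7)*(-44) = 105*(-44) = -4620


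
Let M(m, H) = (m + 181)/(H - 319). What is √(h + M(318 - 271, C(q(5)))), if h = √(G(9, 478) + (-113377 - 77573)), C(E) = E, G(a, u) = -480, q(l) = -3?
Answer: √(-18354 + 77763*I*√21270)/161 ≈ 14.779 + 14.803*I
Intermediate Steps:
M(m, H) = (181 + m)/(-319 + H)
h = 3*I*√21270 (h = √(-480 + (-113377 - 77573)) = √(-480 - 190950) = √(-191430) = 3*I*√21270 ≈ 437.53*I)
√(h + M(318 - 271, C(q(5)))) = √(3*I*√21270 + (181 + (318 - 271))/(-319 - 3)) = √(3*I*√21270 + (181 + 47)/(-322)) = √(3*I*√21270 - 1/322*228) = √(3*I*√21270 - 114/161) = √(-114/161 + 3*I*√21270)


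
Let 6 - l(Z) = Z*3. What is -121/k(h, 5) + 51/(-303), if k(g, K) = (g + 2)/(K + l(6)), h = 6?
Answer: 85411/808 ≈ 105.71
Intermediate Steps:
l(Z) = 6 - 3*Z (l(Z) = 6 - Z*3 = 6 - 3*Z)
k(g, K) = (2 + g)/(-12 + K) (k(g, K) = (g + 2)/(K + (6 - 3*6)) = (2 + g)/(K + (6 - 18)) = (2 + g)/(K - 12) = (2 + g)/(-12 + K))
-121/k(h, 5) + 51/(-303) = -121*(-12 + 5)/(2 + 6) + 51/(-303) = -121/(8/(-7)) + 51*(-1/303) = -121/((-⅐*8)) - 17/101 = -121/(-8/7) - 17/101 = -121*(-7/8) - 17/101 = 847/8 - 17/101 = 85411/808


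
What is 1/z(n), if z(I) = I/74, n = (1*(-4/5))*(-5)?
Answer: 37/2 ≈ 18.500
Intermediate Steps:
n = 4 (n = (1*(-4*⅕))*(-5) = (1*(-⅘))*(-5) = -⅘*(-5) = 4)
z(I) = I/74 (z(I) = I*(1/74) = I/74)
1/z(n) = 1/((1/74)*4) = 1/(2/37) = 37/2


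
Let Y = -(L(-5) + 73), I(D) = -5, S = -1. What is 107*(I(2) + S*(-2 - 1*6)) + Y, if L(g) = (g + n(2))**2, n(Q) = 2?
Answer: 239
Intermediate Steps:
L(g) = (2 + g)**2 (L(g) = (g + 2)**2 = (2 + g)**2)
Y = -82 (Y = -((2 - 5)**2 + 73) = -((-3)**2 + 73) = -(9 + 73) = -1*82 = -82)
107*(I(2) + S*(-2 - 1*6)) + Y = 107*(-5 - (-2 - 1*6)) - 82 = 107*(-5 - (-2 - 6)) - 82 = 107*(-5 - 1*(-8)) - 82 = 107*(-5 + 8) - 82 = 107*3 - 82 = 321 - 82 = 239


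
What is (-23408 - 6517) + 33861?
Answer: 3936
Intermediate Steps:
(-23408 - 6517) + 33861 = -29925 + 33861 = 3936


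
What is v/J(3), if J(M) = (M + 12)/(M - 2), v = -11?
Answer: -11/15 ≈ -0.73333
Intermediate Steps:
J(M) = (12 + M)/(-2 + M)
v/J(3) = -11*(-2 + 3)/(12 + 3) = -11/(15/1) = -11/(1*15) = -11/15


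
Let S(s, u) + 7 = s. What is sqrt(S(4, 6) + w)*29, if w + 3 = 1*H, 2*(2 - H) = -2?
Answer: 29*I*sqrt(3) ≈ 50.229*I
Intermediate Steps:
H = 3 (H = 2 - 1/2*(-2) = 2 + 1 = 3)
S(s, u) = -7 + s
w = 0 (w = -3 + 1*3 = -3 + 3 = 0)
sqrt(S(4, 6) + w)*29 = sqrt((-7 + 4) + 0)*29 = sqrt(-3 + 0)*29 = sqrt(-3)*29 = (I*sqrt(3))*29 = 29*I*sqrt(3)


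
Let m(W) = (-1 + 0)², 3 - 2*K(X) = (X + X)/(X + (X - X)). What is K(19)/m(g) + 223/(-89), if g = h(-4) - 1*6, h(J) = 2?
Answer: -357/178 ≈ -2.0056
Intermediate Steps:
K(X) = ½ (K(X) = 3/2 - (X + X)/(2*(X + (X - X))) = 3/2 - 2*X/(2*(X + 0)) = 3/2 - 2*X/(2*X) = 3/2 - ½*2 = 3/2 - 1 = ½)
g = -4 (g = 2 - 1*6 = 2 - 6 = -4)
m(W) = 1 (m(W) = (-1)² = 1)
K(19)/m(g) + 223/(-89) = (½)/1 + 223/(-89) = (½)*1 + 223*(-1/89) = ½ - 223/89 = -357/178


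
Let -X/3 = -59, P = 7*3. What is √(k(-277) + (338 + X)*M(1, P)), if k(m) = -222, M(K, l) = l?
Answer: 3*√1177 ≈ 102.92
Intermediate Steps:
P = 21
X = 177 (X = -3*(-59) = 177)
√(k(-277) + (338 + X)*M(1, P)) = √(-222 + (338 + 177)*21) = √(-222 + 515*21) = √(-222 + 10815) = √10593 = 3*√1177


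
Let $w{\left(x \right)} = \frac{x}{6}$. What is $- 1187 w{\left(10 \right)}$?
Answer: $- \frac{5935}{3} \approx -1978.3$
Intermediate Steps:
$w{\left(x \right)} = \frac{x}{6}$ ($w{\left(x \right)} = x \frac{1}{6} = \frac{x}{6}$)
$- 1187 w{\left(10 \right)} = - 1187 \cdot \frac{1}{6} \cdot 10 = \left(-1187\right) \frac{5}{3} = - \frac{5935}{3}$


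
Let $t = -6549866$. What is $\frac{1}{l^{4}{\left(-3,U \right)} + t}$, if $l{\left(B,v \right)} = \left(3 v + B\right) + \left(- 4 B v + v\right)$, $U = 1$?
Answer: $- \frac{1}{6521305} \approx -1.5334 \cdot 10^{-7}$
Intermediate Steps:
$l{\left(B,v \right)} = B + 4 v - 4 B v$ ($l{\left(B,v \right)} = \left(B + 3 v\right) - \left(- v + 4 B v\right) = B + 4 v - 4 B v$)
$\frac{1}{l^{4}{\left(-3,U \right)} + t} = \frac{1}{\left(-3 + 4 \cdot 1 - \left(-12\right) 1\right)^{4} - 6549866} = \frac{1}{\left(-3 + 4 + 12\right)^{4} - 6549866} = \frac{1}{13^{4} - 6549866} = \frac{1}{28561 - 6549866} = \frac{1}{-6521305} = - \frac{1}{6521305}$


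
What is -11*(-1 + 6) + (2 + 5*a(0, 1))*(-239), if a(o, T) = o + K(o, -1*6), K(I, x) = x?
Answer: 6637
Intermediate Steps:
a(o, T) = -6 + o (a(o, T) = o - 1*6 = o - 6 = -6 + o)
-11*(-1 + 6) + (2 + 5*a(0, 1))*(-239) = -11*(-1 + 6) + (2 + 5*(-6 + 0))*(-239) = -11*5 + (2 + 5*(-6))*(-239) = -55 + (2 - 30)*(-239) = -55 - 28*(-239) = -55 + 6692 = 6637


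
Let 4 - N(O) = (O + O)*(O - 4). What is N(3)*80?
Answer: 800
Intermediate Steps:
N(O) = 4 - 2*O*(-4 + O) (N(O) = 4 - (O + O)*(O - 4) = 4 - 2*O*(-4 + O))
N(3)*80 = (4 - 2*3² + 8*3)*80 = (4 - 2*9 + 24)*80 = (4 - 18 + 24)*80 = 10*80 = 800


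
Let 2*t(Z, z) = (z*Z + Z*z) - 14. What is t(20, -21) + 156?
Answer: -271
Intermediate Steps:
t(Z, z) = -7 + Z*z (t(Z, z) = ((z*Z + Z*z) - 14)/2 = ((Z*z + Z*z) - 14)/2 = (2*Z*z - 14)/2 = (-14 + 2*Z*z)/2 = -7 + Z*z)
t(20, -21) + 156 = (-7 + 20*(-21)) + 156 = (-7 - 420) + 156 = -427 + 156 = -271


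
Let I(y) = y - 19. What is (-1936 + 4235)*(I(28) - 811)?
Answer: -1843798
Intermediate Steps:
I(y) = -19 + y
(-1936 + 4235)*(I(28) - 811) = (-1936 + 4235)*((-19 + 28) - 811) = 2299*(9 - 811) = 2299*(-802) = -1843798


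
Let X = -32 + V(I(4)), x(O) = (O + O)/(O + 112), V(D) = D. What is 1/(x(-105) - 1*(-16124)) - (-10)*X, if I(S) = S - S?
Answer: -5150079/16094 ≈ -320.00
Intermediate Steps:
I(S) = 0
x(O) = 2*O/(112 + O) (x(O) = (2*O)/(112 + O) = 2*O/(112 + O))
X = -32 (X = -32 + 0 = -32)
1/(x(-105) - 1*(-16124)) - (-10)*X = 1/(2*(-105)/(112 - 105) - 1*(-16124)) - (-10)*(-32) = 1/(2*(-105)/7 + 16124) - 1*320 = 1/(2*(-105)*(⅐) + 16124) - 320 = 1/(-30 + 16124) - 320 = 1/16094 - 320 = -5150079/16094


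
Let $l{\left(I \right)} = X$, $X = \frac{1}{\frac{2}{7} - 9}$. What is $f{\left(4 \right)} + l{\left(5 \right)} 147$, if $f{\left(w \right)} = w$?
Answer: $- \frac{785}{61} \approx -12.869$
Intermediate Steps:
$X = - \frac{7}{61}$ ($X = \frac{1}{2 \cdot \frac{1}{7} - 9} = \frac{1}{\frac{2}{7} - 9} = \frac{1}{- \frac{61}{7}} = - \frac{7}{61} \approx -0.11475$)
$l{\left(I \right)} = - \frac{7}{61}$
$f{\left(4 \right)} + l{\left(5 \right)} 147 = 4 - \frac{1029}{61} = - \frac{785}{61}$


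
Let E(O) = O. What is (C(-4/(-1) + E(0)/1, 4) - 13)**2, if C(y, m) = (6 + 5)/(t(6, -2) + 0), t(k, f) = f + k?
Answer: 1681/16 ≈ 105.06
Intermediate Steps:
C(y, m) = 11/4 (C(y, m) = (6 + 5)/((-2 + 6) + 0) = 11/(4 + 0) = 11/4)
(C(-4/(-1) + E(0)/1, 4) - 13)**2 = (11/4 - 13)**2 = (-41/4)**2 = 1681/16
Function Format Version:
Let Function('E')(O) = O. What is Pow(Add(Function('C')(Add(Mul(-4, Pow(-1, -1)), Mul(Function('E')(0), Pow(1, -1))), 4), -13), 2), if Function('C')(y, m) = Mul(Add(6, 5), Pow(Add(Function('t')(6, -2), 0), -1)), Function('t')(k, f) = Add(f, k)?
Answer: Rational(1681, 16) ≈ 105.06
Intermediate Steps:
Function('C')(y, m) = Rational(11, 4) (Function('C')(y, m) = Mul(Add(6, 5), Pow(Add(Add(-2, 6), 0), -1)) = Mul(11, Pow(Add(4, 0), -1)) = Mul(11, Pow(4, -1)) = Mul(11, Rational(1, 4)) = Rational(11, 4))
Pow(Add(Function('C')(Add(Mul(-4, Pow(-1, -1)), Mul(Function('E')(0), Pow(1, -1))), 4), -13), 2) = Pow(Add(Rational(11, 4), -13), 2) = Pow(Rational(-41, 4), 2) = Rational(1681, 16)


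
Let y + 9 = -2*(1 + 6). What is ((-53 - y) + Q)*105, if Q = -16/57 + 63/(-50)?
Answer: -629237/190 ≈ -3311.8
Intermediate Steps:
y = -23 (y = -9 - 2*(1 + 6) = -9 - 2*7 = -9 - 14 = -23)
Q = -4391/2850 (Q = -16*1/57 + 63*(-1/50) = -16/57 - 63/50 = -4391/2850 ≈ -1.5407)
((-53 - y) + Q)*105 = ((-53 - 1*(-23)) - 4391/2850)*105 = ((-53 + 23) - 4391/2850)*105 = (-30 - 4391/2850)*105 = -89891/2850*105 = -629237/190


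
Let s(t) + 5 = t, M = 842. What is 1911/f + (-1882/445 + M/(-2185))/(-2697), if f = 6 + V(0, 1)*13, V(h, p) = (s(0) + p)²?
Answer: 334152743421/37412343490 ≈ 8.9316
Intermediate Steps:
s(t) = -5 + t
V(h, p) = (-5 + p)² (V(h, p) = ((-5 + 0) + p)² = (-5 + p)²)
f = 214 (f = 6 + (-5 + 1)²*13 = 6 + (-4)²*13 = 6 + 16*13 = 6 + 208 = 214)
1911/f + (-1882/445 + M/(-2185))/(-2697) = 1911/214 + (-1882/445 + 842/(-2185))/(-2697) = 1911*(1/214) + (-1882*1/445 + 842*(-1/2185))*(-1/2697) = 1911/214 + (-1882/445 - 842/2185)*(-1/2697) = 1911/214 - 897372/194465*(-1/2697) = 1911/214 + 299124/174824035 = 334152743421/37412343490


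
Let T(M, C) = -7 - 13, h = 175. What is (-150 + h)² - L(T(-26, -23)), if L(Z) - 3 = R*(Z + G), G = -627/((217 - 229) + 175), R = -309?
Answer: -1099697/163 ≈ -6746.6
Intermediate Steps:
T(M, C) = -20
G = -627/163 (G = -627/(-12 + 175) = -627/163 ≈ -3.8466)
L(Z) = 194232/163 - 309*Z (L(Z) = 3 - 309*(Z - 627/163) = 3 - 309*(-627/163 + Z) = 3 + (193743/163 - 309*Z) = 194232/163 - 309*Z)
(-150 + h)² - L(T(-26, -23)) = (-150 + 175)² - (194232/163 - 309*(-20)) = 25² - (194232/163 + 6180) = 625 - 1*1201572/163 = 625 - 1201572/163 = -1099697/163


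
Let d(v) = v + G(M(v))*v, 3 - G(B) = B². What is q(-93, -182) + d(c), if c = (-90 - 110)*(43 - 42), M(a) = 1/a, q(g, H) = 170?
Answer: -125999/200 ≈ -630.00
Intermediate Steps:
G(B) = 3 - B²
c = -200 (c = -200*1 = -200)
d(v) = v + v*(3 - 1/v²) (d(v) = v + (3 - (1/v)²)*v = v + (3 - 1/v²)*v = v + v*(3 - 1/v²))
q(-93, -182) + d(c) = 170 + (-1/(-200) + 4*(-200)) = 170 + (-1*(-1/200) - 800) = 170 + (1/200 - 800) = 170 - 159999/200 = -125999/200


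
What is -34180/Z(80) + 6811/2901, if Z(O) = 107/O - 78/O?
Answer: -7932296881/84129 ≈ -94287.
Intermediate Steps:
Z(O) = 29/O
-34180/Z(80) + 6811/2901 = -34180/(29/80) + 6811/2901 = -34180/(29*(1/80)) + 6811*(1/2901) = -34180/29/80 + 6811/2901 = -34180*80/29 + 6811/2901 = -2734400/29 + 6811/2901 = -7932296881/84129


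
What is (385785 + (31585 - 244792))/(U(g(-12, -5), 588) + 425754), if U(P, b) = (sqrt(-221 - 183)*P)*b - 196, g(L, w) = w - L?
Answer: 374703819/958897753 - 7248276*I*sqrt(101)/958897753 ≈ 0.39077 - 0.075967*I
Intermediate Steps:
U(P, b) = -196 + 2*I*P*b*sqrt(101) (U(P, b) = (sqrt(-404)*P)*b - 196 = ((2*I*sqrt(101))*P)*b - 196 = (2*I*P*sqrt(101))*b - 196 = 2*I*P*b*sqrt(101) - 196 = -196 + 2*I*P*b*sqrt(101))
(385785 + (31585 - 244792))/(U(g(-12, -5), 588) + 425754) = (385785 + (31585 - 244792))/((-196 + 2*I*(-5 - 1*(-12))*588*sqrt(101)) + 425754) = (385785 - 213207)/((-196 + 2*I*(-5 + 12)*588*sqrt(101)) + 425754) = 172578/((-196 + 2*I*7*588*sqrt(101)) + 425754) = 172578/((-196 + 8232*I*sqrt(101)) + 425754) = 172578/(425558 + 8232*I*sqrt(101))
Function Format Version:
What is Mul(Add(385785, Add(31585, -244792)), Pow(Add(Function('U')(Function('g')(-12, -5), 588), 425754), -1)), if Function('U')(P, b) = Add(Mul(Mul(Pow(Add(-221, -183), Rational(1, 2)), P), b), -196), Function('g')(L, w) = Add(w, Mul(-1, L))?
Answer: Add(Rational(374703819, 958897753), Mul(Rational(-7248276, 958897753), I, Pow(101, Rational(1, 2)))) ≈ Add(0.39077, Mul(-0.075967, I))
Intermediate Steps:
Function('U')(P, b) = Add(-196, Mul(2, I, P, b, Pow(101, Rational(1, 2)))) (Function('U')(P, b) = Add(Mul(Mul(Pow(-404, Rational(1, 2)), P), b), -196) = Add(Mul(Mul(Mul(2, I, Pow(101, Rational(1, 2))), P), b), -196) = Add(Mul(Mul(2, I, P, Pow(101, Rational(1, 2))), b), -196) = Add(Mul(2, I, P, b, Pow(101, Rational(1, 2))), -196) = Add(-196, Mul(2, I, P, b, Pow(101, Rational(1, 2)))))
Mul(Add(385785, Add(31585, -244792)), Pow(Add(Function('U')(Function('g')(-12, -5), 588), 425754), -1)) = Mul(Add(385785, Add(31585, -244792)), Pow(Add(Add(-196, Mul(2, I, Add(-5, Mul(-1, -12)), 588, Pow(101, Rational(1, 2)))), 425754), -1)) = Mul(Add(385785, -213207), Pow(Add(Add(-196, Mul(2, I, Add(-5, 12), 588, Pow(101, Rational(1, 2)))), 425754), -1)) = Mul(172578, Pow(Add(Add(-196, Mul(2, I, 7, 588, Pow(101, Rational(1, 2)))), 425754), -1)) = Mul(172578, Pow(Add(Add(-196, Mul(8232, I, Pow(101, Rational(1, 2)))), 425754), -1)) = Mul(172578, Pow(Add(425558, Mul(8232, I, Pow(101, Rational(1, 2)))), -1))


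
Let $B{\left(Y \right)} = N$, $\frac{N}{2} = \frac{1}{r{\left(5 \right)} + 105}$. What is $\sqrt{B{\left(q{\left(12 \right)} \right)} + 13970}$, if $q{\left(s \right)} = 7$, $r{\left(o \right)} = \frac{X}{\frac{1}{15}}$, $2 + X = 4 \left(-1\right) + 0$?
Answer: $\frac{4 \sqrt{196455}}{15} \approx 118.2$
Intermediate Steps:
$X = -6$ ($X = -2 + \left(4 \left(-1\right) + 0\right) = -2 + \left(-4 + 0\right) = -2 - 4 = -6$)
$r{\left(o \right)} = -90$ ($r{\left(o \right)} = - \frac{6}{\frac{1}{15}} = - 6 \frac{1}{\frac{1}{15}} = \left(-6\right) 15 = -90$)
$N = \frac{2}{15}$ ($N = \frac{2}{-90 + 105} = \frac{2}{15} \approx 0.13333$)
$B{\left(Y \right)} = \frac{2}{15}$
$\sqrt{B{\left(q{\left(12 \right)} \right)} + 13970} = \sqrt{\frac{2}{15} + 13970} = \sqrt{\frac{209552}{15}} = \frac{4 \sqrt{196455}}{15}$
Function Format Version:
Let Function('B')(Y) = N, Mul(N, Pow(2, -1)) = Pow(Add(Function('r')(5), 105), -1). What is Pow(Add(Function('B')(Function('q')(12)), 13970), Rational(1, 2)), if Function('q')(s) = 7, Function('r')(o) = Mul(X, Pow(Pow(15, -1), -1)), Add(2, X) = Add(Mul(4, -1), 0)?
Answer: Mul(Rational(4, 15), Pow(196455, Rational(1, 2))) ≈ 118.20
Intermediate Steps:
X = -6 (X = Add(-2, Add(Mul(4, -1), 0)) = Add(-2, Add(-4, 0)) = Add(-2, -4) = -6)
Function('r')(o) = -90 (Function('r')(o) = Mul(-6, Pow(Pow(15, -1), -1)) = Mul(-6, Pow(Rational(1, 15), -1)) = Mul(-6, 15) = -90)
N = Rational(2, 15) (N = Mul(2, Pow(Add(-90, 105), -1)) = Mul(2, Pow(15, -1)) = Mul(2, Rational(1, 15)) = Rational(2, 15) ≈ 0.13333)
Function('B')(Y) = Rational(2, 15)
Pow(Add(Function('B')(Function('q')(12)), 13970), Rational(1, 2)) = Pow(Add(Rational(2, 15), 13970), Rational(1, 2)) = Pow(Rational(209552, 15), Rational(1, 2)) = Mul(Rational(4, 15), Pow(196455, Rational(1, 2)))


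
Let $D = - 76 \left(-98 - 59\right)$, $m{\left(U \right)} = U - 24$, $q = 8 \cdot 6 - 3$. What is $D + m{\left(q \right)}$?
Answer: $11953$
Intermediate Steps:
$q = 45$ ($q = 48 - 3 = 45$)
$m{\left(U \right)} = -24 + U$ ($m{\left(U \right)} = U - 24 = -24 + U$)
$D = 11932$ ($D = \left(-76\right) \left(-157\right) = 11932$)
$D + m{\left(q \right)} = 11932 + \left(-24 + 45\right) = 11932 + 21 = 11953$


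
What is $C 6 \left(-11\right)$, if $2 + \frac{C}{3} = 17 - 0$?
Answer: $-2970$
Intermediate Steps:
$C = 45$ ($C = -6 + 3 \left(17 - 0\right) = -6 + 3 \left(17 + 0\right) = -6 + 3 \cdot 17 = -6 + 51 = 45$)
$C 6 \left(-11\right) = 45 \cdot 6 \left(-11\right) = 45 \left(-66\right) = -2970$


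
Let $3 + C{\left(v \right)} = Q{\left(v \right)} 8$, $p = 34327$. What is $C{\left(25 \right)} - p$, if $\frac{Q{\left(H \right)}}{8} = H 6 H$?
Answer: $205670$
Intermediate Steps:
$Q{\left(H \right)} = 48 H^{2}$ ($Q{\left(H \right)} = 8 H 6 H = 8 \cdot 6 H H = 8 \cdot 6 H^{2} = 48 H^{2}$)
$C{\left(v \right)} = -3 + 384 v^{2}$ ($C{\left(v \right)} = -3 + 48 v^{2} \cdot 8 = -3 + 384 v^{2}$)
$C{\left(25 \right)} - p = \left(-3 + 384 \cdot 25^{2}\right) - 34327 = \left(-3 + 384 \cdot 625\right) - 34327 = \left(-3 + 240000\right) - 34327 = 239997 - 34327 = 205670$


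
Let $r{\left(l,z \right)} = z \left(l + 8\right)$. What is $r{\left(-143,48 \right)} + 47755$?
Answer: $41275$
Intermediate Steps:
$r{\left(l,z \right)} = z \left(8 + l\right)$
$r{\left(-143,48 \right)} + 47755 = 48 \left(8 - 143\right) + 47755 = 48 \left(-135\right) + 47755 = -6480 + 47755 = 41275$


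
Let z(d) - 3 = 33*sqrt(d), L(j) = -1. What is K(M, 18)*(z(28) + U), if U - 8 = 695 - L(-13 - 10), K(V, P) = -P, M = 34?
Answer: -12726 - 1188*sqrt(7) ≈ -15869.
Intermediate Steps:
U = 704 (U = 8 + (695 - 1*(-1)) = 8 + (695 + 1) = 8 + 696 = 704)
z(d) = 3 + 33*sqrt(d)
K(M, 18)*(z(28) + U) = (-1*18)*((3 + 33*sqrt(28)) + 704) = -18*((3 + 33*(2*sqrt(7))) + 704) = -18*((3 + 66*sqrt(7)) + 704) = -18*(707 + 66*sqrt(7)) = -12726 - 1188*sqrt(7)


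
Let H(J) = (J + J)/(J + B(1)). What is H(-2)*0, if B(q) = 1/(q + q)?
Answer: 0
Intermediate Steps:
B(q) = 1/(2*q)
H(J) = 2*J/(½ + J) (H(J) = (J + J)/(J + (½)/1) = (2*J)/(J + (½)*1) = (2*J)/(J + ½) = (2*J)/(½ + J) = 2*J/(½ + J))
H(-2)*0 = (4*(-2)/(1 + 2*(-2)))*0 = (4*(-2)/(1 - 4))*0 = (4*(-2)/(-3))*0 = (4*(-2)*(-⅓))*0 = (8/3)*0 = 0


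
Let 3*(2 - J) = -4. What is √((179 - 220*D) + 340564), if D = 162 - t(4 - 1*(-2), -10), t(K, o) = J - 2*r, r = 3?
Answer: √2740647/3 ≈ 551.83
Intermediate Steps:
J = 10/3 (J = 2 - ⅓*(-4) = 2 + 4/3 = 10/3 ≈ 3.3333)
t(K, o) = -8/3 (t(K, o) = 10/3 - 2*3 = 10/3 - 6 = -8/3)
D = 494/3 (D = 162 - 1*(-8/3) = 162 + 8/3 = 494/3 ≈ 164.67)
√((179 - 220*D) + 340564) = √((179 - 220*494/3) + 340564) = √((179 - 108680/3) + 340564) = √(-108143/3 + 340564) = √(913549/3) = √2740647/3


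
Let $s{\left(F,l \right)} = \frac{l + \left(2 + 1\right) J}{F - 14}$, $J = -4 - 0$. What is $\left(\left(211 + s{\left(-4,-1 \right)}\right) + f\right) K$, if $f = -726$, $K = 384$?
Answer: $- \frac{592448}{3} \approx -1.9748 \cdot 10^{5}$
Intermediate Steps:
$J = -4$ ($J = -4 + 0 = -4$)
$s{\left(F,l \right)} = \frac{-12 + l}{-14 + F}$ ($s{\left(F,l \right)} = \frac{l + \left(2 + 1\right) \left(-4\right)}{F - 14} = \frac{l + 3 \left(-4\right)}{-14 + F} = \frac{l - 12}{-14 + F} = \frac{-12 + l}{-14 + F}$)
$\left(\left(211 + s{\left(-4,-1 \right)}\right) + f\right) K = \left(\left(211 + \frac{-12 - 1}{-14 - 4}\right) - 726\right) 384 = \left(\left(211 + \frac{1}{-18} \left(-13\right)\right) - 726\right) 384 = \left(\left(211 - - \frac{13}{18}\right) - 726\right) 384 = \left(\left(211 + \frac{13}{18}\right) - 726\right) 384 = \left(\frac{3811}{18} - 726\right) 384 = \left(- \frac{9257}{18}\right) 384 = - \frac{592448}{3}$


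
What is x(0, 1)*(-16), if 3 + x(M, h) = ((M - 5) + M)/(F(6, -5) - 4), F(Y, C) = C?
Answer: 352/9 ≈ 39.111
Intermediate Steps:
x(M, h) = -22/9 - 2*M/9 (x(M, h) = -3 + ((M - 5) + M)/(-5 - 4) = -3 + ((-5 + M) + M)/(-9) = -3 + (-5 + 2*M)*(-⅑) = -3 + (5/9 - 2*M/9) = -22/9 - 2*M/9)
x(0, 1)*(-16) = (-22/9 - 2/9*0)*(-16) = (-22/9 + 0)*(-16) = -22/9*(-16) = 352/9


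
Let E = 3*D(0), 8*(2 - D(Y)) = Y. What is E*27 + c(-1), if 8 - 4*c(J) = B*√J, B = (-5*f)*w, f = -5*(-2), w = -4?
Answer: 164 - 50*I ≈ 164.0 - 50.0*I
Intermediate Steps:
f = 10
D(Y) = 2 - Y/8
B = 200 (B = -5*10*(-4) = -50*(-4) = 200)
E = 6 (E = 3*(2 - ⅛*0) = 3*(2 + 0) = 3*2 = 6)
c(J) = 2 - 50*√J
E*27 + c(-1) = 6*27 + (2 - 50*I) = 162 + (2 - 50*I) = 164 - 50*I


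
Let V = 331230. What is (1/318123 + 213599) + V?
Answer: 173322635968/318123 ≈ 5.4483e+5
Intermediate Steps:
(1/318123 + 213599) + V = (1/318123 + 213599) + 331230 = 67950754678/318123 + 331230 = 173322635968/318123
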